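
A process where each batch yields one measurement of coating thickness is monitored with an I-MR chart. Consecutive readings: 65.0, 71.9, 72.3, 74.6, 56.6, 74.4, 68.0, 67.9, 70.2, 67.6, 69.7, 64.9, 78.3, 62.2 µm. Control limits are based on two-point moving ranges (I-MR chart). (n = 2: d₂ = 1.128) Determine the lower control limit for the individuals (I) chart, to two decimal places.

49.76

X̄ = (65.0 + 71.9 + 72.3 + 74.6 + 56.6 + 74.4 + 68.0 + 67.9 + 70.2 + 67.6 + 69.7 + 64.9 + 78.3 + 62.2) / 14 = 68.8286
Moving ranges: 6.9, 0.4, 2.3, 18.0, 17.8, 6.4, 0.1, 2.3, 2.6, 2.1, 4.8, 13.4, 16.1; M̄R̄ = 93.2000 / 13 = 7.1692
LCL = X̄ − 3·M̄R̄/d₂ = 68.8286 − 3 × 7.1692 / 1.128 = 49.7615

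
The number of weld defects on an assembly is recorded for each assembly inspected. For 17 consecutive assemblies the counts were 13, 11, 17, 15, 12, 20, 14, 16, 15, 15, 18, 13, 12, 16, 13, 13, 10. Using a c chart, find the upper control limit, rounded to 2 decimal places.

c̄ = (13 + 11 + 17 + 15 + 12 + 20 + 14 + 16 + 15 + 15 + 18 + 13 + 12 + 16 + 13 + 13 + 10) / 17 = 243 / 17 = 14.2941
UCL = c̄ + 3√c̄ = 14.2941 + 3 × √14.2941 = 14.2941 + 3 × 3.7808 = 25.6364

25.64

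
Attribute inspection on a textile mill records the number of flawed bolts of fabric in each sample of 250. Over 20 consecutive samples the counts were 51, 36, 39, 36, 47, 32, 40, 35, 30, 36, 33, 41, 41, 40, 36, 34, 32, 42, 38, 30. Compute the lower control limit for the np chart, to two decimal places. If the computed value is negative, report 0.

p̄ = Σdᵢ / (k·n) = 749 / (20 × 250) = 0.14980
LCL = np̄ − 3·√(np̄(1−p̄)) = 37.4500 − 3 × 5.6427 = 20.5219

20.52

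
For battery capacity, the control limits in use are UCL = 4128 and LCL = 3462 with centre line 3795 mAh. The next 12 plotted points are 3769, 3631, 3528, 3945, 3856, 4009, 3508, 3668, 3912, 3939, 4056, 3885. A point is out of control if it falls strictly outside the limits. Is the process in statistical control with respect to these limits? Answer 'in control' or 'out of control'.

All 12 points lie within [3462, 4128].

in control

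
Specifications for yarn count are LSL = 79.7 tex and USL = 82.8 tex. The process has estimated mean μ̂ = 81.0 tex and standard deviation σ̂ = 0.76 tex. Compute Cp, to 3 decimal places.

Cp = (USL − LSL) / (6σ̂) = (82.8 − 79.7) / (6 × 0.76) = 3.1000 / 4.5600 = 0.6798

0.680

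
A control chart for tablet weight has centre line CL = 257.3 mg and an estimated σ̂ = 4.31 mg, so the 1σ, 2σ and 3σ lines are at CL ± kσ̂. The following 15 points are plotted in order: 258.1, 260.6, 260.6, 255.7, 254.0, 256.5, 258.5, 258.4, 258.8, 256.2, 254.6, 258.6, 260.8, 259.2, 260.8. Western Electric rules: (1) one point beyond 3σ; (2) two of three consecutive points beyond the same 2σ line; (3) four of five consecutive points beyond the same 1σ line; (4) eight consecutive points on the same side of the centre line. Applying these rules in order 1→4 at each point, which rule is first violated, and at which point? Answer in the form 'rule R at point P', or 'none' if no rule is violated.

Zone of each point (C = within 1σ̂, B = 1σ̂–2σ̂, A = 2σ̂–3σ̂, * = beyond 3σ̂; sign = side of CL): 1:+C, 2:+C, 3:+C, 4:-C, 5:-C, 6:-C, 7:+C, 8:+C, 9:+C, 10:-C, 11:-C, 12:+C, 13:+C, 14:+C, 15:+C
No rule fires across all 15 points.

none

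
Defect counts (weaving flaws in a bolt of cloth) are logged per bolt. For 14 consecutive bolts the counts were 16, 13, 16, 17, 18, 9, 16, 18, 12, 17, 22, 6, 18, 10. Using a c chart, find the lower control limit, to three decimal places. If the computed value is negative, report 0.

3.294

c̄ = (16 + 13 + 16 + 17 + 18 + 9 + 16 + 18 + 12 + 17 + 22 + 6 + 18 + 10) / 14 = 208 / 14 = 14.8571
LCL = c̄ − 3√c̄ = 14.8571 − 3 × 3.8545 = 3.2937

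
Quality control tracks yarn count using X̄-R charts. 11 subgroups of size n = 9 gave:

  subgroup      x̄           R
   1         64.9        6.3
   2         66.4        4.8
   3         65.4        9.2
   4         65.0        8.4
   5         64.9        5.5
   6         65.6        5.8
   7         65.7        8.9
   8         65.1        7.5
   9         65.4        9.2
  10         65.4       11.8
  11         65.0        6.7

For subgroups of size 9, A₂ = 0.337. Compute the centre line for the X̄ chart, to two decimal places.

65.35

X̄̄ = (64.9 + 66.4 + 65.4 + 65.0 + 64.9 + 65.6 + 65.7 + 65.1 + 65.4 + 65.4 + 65.0) / 11 = 718.8000 / 11 = 65.3455
CL = X̄̄ = 65.3455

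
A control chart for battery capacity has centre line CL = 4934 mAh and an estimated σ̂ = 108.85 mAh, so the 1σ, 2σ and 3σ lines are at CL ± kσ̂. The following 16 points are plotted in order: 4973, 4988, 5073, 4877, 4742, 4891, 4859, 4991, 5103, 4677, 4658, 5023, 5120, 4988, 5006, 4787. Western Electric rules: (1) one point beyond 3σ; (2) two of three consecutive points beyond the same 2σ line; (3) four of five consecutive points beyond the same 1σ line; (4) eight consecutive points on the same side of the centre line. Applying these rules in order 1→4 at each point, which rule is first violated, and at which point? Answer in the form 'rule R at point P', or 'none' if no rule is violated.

rule 2 at point 11

Zone of each point (C = within 1σ̂, B = 1σ̂–2σ̂, A = 2σ̂–3σ̂, * = beyond 3σ̂; sign = side of CL): 1:+C, 2:+C, 3:+B, 4:-C, 5:-B, 6:-C, 7:-C, 8:+C, 9:+B, 10:-A, 11:-A, 12:+C, 13:+B, 14:+C, 15:+C, 16:-B
Rule 2 (two of three consecutive points beyond the same 2σ limit) is satisfied at point 11.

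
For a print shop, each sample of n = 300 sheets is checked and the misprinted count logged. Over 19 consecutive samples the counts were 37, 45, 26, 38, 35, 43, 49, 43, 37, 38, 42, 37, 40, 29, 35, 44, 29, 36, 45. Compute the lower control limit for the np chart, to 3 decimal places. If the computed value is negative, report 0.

p̄ = Σdᵢ / (k·n) = 728 / (19 × 300) = 0.12772
LCL = np̄ − 3·√(np̄(1−p̄)) = 38.3158 − 3 × 5.7812 = 20.9722

20.972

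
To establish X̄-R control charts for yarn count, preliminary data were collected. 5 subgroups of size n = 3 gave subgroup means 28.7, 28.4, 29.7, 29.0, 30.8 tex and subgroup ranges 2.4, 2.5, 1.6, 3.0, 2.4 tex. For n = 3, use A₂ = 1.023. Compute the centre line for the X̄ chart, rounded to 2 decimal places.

X̄̄ = (28.7 + 28.4 + 29.7 + 29.0 + 30.8) / 5 = 146.6000 / 5 = 29.3200
CL = X̄̄ = 29.3200

29.32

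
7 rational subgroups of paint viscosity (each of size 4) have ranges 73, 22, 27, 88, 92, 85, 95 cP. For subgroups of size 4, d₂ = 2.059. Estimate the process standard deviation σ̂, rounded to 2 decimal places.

33.44

R̄ = (73 + 22 + 27 + 88 + 92 + 85 + 95) / 7 = 68.8571
σ̂ = R̄ / d₂ = 68.8571 / 2.059 = 33.4420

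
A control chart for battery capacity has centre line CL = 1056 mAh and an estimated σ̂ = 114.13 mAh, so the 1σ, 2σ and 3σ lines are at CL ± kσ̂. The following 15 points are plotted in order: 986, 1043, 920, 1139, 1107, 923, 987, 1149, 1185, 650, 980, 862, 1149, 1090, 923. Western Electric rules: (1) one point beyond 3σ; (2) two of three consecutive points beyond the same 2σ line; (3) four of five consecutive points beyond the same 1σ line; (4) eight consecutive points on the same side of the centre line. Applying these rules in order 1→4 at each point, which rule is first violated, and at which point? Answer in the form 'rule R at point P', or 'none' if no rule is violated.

Zone of each point (C = within 1σ̂, B = 1σ̂–2σ̂, A = 2σ̂–3σ̂, * = beyond 3σ̂; sign = side of CL): 1:-C, 2:-C, 3:-B, 4:+C, 5:+C, 6:-B, 7:-C, 8:+C, 9:+B, 10:-*, 11:-C, 12:-B, 13:+C, 14:+C, 15:-B
Rule 1 (one point beyond the 3σ limits) is satisfied at point 10.

rule 1 at point 10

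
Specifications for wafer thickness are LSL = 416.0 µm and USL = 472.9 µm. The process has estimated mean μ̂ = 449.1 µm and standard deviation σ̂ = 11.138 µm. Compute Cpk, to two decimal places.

0.71

Cpu = (USL − μ̂) / (3σ̂) = (472.9 − 449.1) / (3 × 11.138) = 0.7123; Cpl = (μ̂ − LSL) / (3σ̂) = (449.1 − 416.0) / (3 × 11.138) = 0.9906; Cpk = min(Cpu, Cpl) = 0.7123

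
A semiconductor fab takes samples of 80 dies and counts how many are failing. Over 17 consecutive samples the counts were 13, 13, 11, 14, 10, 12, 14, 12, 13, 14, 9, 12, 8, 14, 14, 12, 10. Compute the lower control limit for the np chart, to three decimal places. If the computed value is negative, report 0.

p̄ = Σdᵢ / (k·n) = 205 / (17 × 80) = 0.15074
LCL = np̄ − 3·√(np̄(1−p̄)) = 12.0588 − 3 × 3.2002 = 2.4583

2.458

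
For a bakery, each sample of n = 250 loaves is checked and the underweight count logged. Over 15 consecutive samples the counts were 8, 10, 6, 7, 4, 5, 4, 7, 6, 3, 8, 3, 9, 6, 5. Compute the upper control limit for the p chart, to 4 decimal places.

p̄ = Σdᵢ / (k·n) = 91 / (15 × 250) = 0.02427
UCL = p̄ + 3·√(p̄(1−p̄)/n) = 0.02427 + 3 × √(0.02427×0.97573/250) = 0.02427 + 3 × 0.00973 = 0.05346

0.0535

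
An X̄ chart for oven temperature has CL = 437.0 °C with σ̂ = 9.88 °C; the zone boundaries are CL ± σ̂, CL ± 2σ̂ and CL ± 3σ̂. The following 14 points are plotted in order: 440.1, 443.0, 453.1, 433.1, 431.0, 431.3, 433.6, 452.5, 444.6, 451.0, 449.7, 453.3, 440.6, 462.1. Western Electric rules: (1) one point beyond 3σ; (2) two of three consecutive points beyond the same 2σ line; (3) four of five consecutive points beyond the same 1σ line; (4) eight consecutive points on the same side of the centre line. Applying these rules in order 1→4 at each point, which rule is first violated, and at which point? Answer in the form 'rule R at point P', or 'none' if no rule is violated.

rule 3 at point 12

Zone of each point (C = within 1σ̂, B = 1σ̂–2σ̂, A = 2σ̂–3σ̂, * = beyond 3σ̂; sign = side of CL): 1:+C, 2:+C, 3:+B, 4:-C, 5:-C, 6:-C, 7:-C, 8:+B, 9:+C, 10:+B, 11:+B, 12:+B, 13:+C, 14:+A
Rule 3 (four of five consecutive points beyond the same 1σ limit) is satisfied at point 12.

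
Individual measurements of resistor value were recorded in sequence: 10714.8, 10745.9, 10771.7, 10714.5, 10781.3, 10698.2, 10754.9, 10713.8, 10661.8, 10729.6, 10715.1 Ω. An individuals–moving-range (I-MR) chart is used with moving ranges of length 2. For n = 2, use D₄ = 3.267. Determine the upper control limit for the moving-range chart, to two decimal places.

162.08

Moving ranges: 31.1, 25.8, 57.2, 66.8, 83.1, 56.7, 41.1, 52.0, 67.8, 14.5; M̄R̄ = 496.1000 / 10 = 49.6100
UCL_MR = D₄·M̄R̄ = 3.267 × 49.6100 = 162.0759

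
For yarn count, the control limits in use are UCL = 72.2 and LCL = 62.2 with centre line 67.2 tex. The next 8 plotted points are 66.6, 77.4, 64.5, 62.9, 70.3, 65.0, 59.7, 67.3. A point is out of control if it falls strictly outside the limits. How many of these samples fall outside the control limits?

Compare each point to [62.2, 72.2]: sample 2 = 77.4 > UCL; sample 7 = 59.7 < LCL.

2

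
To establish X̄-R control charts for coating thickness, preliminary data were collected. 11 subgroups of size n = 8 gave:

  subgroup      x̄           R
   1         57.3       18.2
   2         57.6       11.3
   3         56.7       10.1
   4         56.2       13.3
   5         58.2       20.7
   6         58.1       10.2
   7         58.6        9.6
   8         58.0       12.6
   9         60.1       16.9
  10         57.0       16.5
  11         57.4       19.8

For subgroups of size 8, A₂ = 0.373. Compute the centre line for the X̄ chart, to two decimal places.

X̄̄ = (57.3 + 57.6 + 56.7 + 56.2 + 58.2 + 58.1 + 58.6 + 58.0 + 60.1 + 57.0 + 57.4) / 11 = 635.2000 / 11 = 57.7455
CL = X̄̄ = 57.7455

57.75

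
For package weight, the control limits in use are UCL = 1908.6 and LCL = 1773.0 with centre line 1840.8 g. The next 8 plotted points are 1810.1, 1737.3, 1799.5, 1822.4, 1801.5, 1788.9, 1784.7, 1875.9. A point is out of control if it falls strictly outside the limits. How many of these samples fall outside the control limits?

1

Compare each point to [1773.0, 1908.6]: sample 2 = 1737.3 < LCL.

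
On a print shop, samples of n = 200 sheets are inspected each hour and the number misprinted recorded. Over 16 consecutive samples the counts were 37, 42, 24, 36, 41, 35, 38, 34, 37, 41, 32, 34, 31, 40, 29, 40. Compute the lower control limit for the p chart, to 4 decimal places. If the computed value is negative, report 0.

0.0972

p̄ = Σdᵢ / (k·n) = 571 / (16 × 200) = 0.17844
LCL = p̄ − 3·√(p̄(1−p̄)/n) = 0.17844 − 3 × 0.02707 = 0.09722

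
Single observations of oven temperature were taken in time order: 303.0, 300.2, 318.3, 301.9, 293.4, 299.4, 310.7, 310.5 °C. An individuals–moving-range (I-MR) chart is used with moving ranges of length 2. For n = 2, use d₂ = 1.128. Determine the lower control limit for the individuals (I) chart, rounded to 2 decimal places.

X̄ = (303.0 + 300.2 + 318.3 + 301.9 + 293.4 + 299.4 + 310.7 + 310.5) / 8 = 304.6750
Moving ranges: 2.8, 18.1, 16.4, 8.5, 6.0, 11.3, 0.2; M̄R̄ = 63.3000 / 7 = 9.0429
LCL = X̄ − 3·M̄R̄/d₂ = 304.6750 − 3 × 9.0429 / 1.128 = 280.6248

280.62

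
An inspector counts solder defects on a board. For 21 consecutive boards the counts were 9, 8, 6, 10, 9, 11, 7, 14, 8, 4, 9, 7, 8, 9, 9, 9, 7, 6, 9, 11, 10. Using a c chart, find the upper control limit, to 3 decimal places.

17.355

c̄ = (9 + 8 + 6 + 10 + 9 + 11 + 7 + 14 + 8 + 4 + 9 + 7 + 8 + 9 + 9 + 9 + 7 + 6 + 9 + 11 + 10) / 21 = 180 / 21 = 8.5714
UCL = c̄ + 3√c̄ = 8.5714 + 3 × √8.5714 = 8.5714 + 3 × 2.9277 = 17.3545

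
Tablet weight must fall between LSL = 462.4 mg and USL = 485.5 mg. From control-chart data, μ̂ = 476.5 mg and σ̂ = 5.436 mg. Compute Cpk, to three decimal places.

0.552

Cpu = (USL − μ̂) / (3σ̂) = (485.5 − 476.5) / (3 × 5.436) = 0.5519; Cpl = (μ̂ − LSL) / (3σ̂) = (476.5 − 462.4) / (3 × 5.436) = 0.8646; Cpk = min(Cpu, Cpl) = 0.5519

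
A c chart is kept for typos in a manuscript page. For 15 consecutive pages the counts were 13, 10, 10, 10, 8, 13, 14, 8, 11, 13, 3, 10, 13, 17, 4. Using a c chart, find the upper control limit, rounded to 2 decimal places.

20.17

c̄ = (13 + 10 + 10 + 10 + 8 + 13 + 14 + 8 + 11 + 13 + 3 + 10 + 13 + 17 + 4) / 15 = 157 / 15 = 10.4667
UCL = c̄ + 3√c̄ = 10.4667 + 3 × √10.4667 = 10.4667 + 3 × 3.2352 = 20.1723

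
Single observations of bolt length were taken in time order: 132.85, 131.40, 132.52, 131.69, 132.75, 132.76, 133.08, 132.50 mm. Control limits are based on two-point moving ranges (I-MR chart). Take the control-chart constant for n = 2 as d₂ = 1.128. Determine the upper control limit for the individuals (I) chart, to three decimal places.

X̄ = (132.85 + 131.40 + 132.52 + 131.69 + 132.75 + 132.76 + 133.08 + 132.50) / 8 = 132.4437
Moving ranges: 1.45, 1.12, 0.83, 1.06, 0.01, 0.32, 0.58; M̄R̄ = 5.3700 / 7 = 0.7671
UCL = X̄ + 3·M̄R̄/d₂ = 132.4437 + 3 × 0.7671 / 1.128 = 134.4840

134.484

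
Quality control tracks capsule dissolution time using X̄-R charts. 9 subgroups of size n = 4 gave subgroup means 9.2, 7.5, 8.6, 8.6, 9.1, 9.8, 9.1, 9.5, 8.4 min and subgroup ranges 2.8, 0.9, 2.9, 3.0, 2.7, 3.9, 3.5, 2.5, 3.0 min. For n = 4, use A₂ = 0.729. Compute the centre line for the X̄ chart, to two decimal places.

8.87

X̄̄ = (9.2 + 7.5 + 8.6 + 8.6 + 9.1 + 9.8 + 9.1 + 9.5 + 8.4) / 9 = 79.8000 / 9 = 8.8667
CL = X̄̄ = 8.8667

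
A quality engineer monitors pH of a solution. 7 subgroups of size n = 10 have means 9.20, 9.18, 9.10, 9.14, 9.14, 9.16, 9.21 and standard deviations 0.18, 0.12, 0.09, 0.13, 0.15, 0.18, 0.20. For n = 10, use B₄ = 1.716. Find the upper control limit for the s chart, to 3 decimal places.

s̄ = (0.18 + 0.12 + 0.09 + 0.13 + 0.15 + 0.18 + 0.20) / 7 = 0.1500
UCL_s = B₄·s̄ = 1.716 × 0.1500 = 0.2574

0.257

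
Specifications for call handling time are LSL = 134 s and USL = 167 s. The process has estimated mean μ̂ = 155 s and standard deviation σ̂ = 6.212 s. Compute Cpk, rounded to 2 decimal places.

0.64

Cpu = (USL − μ̂) / (3σ̂) = (167 − 155) / (3 × 6.212) = 0.6439; Cpl = (μ̂ − LSL) / (3σ̂) = (155 − 134) / (3 × 6.212) = 1.1269; Cpk = min(Cpu, Cpl) = 0.6439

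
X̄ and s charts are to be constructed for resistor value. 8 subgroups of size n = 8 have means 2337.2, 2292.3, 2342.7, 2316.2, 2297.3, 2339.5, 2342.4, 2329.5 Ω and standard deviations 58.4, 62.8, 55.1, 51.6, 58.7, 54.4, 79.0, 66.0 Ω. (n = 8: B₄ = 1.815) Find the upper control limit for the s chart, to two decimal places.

110.26

s̄ = (58.4 + 62.8 + 55.1 + 51.6 + 58.7 + 54.4 + 79.0 + 66.0) / 8 = 60.7500
UCL_s = B₄·s̄ = 1.815 × 60.7500 = 110.2612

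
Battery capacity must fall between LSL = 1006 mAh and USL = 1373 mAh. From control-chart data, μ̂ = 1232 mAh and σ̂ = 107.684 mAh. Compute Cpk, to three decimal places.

Cpu = (USL − μ̂) / (3σ̂) = (1373 − 1232) / (3 × 107.684) = 0.4365; Cpl = (μ̂ − LSL) / (3σ̂) = (1232 − 1006) / (3 × 107.684) = 0.6996; Cpk = min(Cpu, Cpl) = 0.4365

0.436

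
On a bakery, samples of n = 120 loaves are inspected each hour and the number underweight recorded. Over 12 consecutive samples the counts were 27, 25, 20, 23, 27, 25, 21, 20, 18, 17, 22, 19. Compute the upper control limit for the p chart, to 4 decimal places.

p̄ = Σdᵢ / (k·n) = 264 / (12 × 120) = 0.18333
UCL = p̄ + 3·√(p̄(1−p̄)/n) = 0.18333 + 3 × √(0.18333×0.81667/120) = 0.18333 + 3 × 0.03532 = 0.28930

0.2893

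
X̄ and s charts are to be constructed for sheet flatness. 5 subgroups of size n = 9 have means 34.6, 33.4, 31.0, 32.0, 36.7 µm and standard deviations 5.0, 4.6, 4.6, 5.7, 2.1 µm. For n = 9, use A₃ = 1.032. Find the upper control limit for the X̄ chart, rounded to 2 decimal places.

38.08

X̄̄ = (34.6 + 33.4 + 31.0 + 32.0 + 36.7) / 5 = 33.5400
s̄ = (5.0 + 4.6 + 4.6 + 5.7 + 2.1) / 5 = 4.4000
UCL = X̄̄ + A₃·s̄ = 33.5400 + 1.032 × 4.4000 = 38.0808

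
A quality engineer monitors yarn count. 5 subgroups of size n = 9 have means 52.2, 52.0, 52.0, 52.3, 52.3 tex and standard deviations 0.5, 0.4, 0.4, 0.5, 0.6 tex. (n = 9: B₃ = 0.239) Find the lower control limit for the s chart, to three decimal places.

0.115

s̄ = (0.5 + 0.4 + 0.4 + 0.5 + 0.6) / 5 = 0.4800
LCL_s = B₃·s̄ = 0.239 × 0.4800 = 0.1147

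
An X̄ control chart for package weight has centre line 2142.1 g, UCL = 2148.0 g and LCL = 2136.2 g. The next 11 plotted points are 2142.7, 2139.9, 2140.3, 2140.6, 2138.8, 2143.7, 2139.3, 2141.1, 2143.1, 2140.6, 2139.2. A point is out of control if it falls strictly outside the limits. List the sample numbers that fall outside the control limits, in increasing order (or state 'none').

All 11 points lie within [2136.2, 2148.0].

none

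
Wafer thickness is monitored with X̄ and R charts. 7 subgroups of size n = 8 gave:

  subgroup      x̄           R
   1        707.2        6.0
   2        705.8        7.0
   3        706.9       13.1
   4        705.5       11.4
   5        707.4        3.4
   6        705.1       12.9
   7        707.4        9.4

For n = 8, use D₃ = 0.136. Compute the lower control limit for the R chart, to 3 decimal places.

1.228

R̄ = (6.0 + 7.0 + 13.1 + 11.4 + 3.4 + 12.9 + 9.4) / 7 = 63.2000 / 7 = 9.0286
LCL_R = D₃·R̄ = 0.136 × 9.0286 = 1.2279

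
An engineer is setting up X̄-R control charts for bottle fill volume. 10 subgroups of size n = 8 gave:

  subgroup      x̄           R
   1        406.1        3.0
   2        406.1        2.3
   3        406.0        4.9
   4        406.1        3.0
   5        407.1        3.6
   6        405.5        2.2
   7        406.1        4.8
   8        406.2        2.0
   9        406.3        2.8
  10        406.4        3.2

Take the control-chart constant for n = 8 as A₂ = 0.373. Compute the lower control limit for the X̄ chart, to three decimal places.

405.004

X̄̄ = (406.1 + 406.1 + 406.0 + 406.1 + 407.1 + 405.5 + 406.1 + 406.2 + 406.3 + 406.4) / 10 = 4061.9000 / 10 = 406.1900
R̄ = (3.0 + 2.3 + 4.9 + 3.0 + 3.6 + 2.2 + 4.8 + 2.0 + 2.8 + 3.2) / 10 = 31.8000 / 10 = 3.1800
LCL = X̄̄ − A₂·R̄ = 406.1900 − 0.373 × 3.1800 = 405.0039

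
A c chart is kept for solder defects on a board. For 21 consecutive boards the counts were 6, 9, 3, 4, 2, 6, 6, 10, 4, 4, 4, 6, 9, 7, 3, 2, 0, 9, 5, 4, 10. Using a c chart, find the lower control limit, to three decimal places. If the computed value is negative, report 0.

0.000

c̄ = (6 + 9 + 3 + 4 + 2 + 6 + 6 + 10 + 4 + 4 + 4 + 6 + 9 + 7 + 3 + 2 + 0 + 9 + 5 + 4 + 10) / 21 = 113 / 21 = 5.3810
LCL = c̄ − 3√c̄ = 5.3810 − 3 × 2.3197 = -1.5781 → 0 (cannot be negative)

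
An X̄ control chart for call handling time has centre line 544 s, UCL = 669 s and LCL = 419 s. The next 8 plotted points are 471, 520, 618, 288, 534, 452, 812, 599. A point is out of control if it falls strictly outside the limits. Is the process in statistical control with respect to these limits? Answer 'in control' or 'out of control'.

Compare each point to [419, 669]: sample 4 = 288 < LCL; sample 7 = 812 > UCL.

out of control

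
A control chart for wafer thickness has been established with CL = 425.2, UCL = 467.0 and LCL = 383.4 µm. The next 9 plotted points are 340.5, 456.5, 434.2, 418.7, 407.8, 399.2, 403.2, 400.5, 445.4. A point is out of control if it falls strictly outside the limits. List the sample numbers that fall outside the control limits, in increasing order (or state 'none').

Compare each point to [383.4, 467.0]: sample 1 = 340.5 < LCL.

1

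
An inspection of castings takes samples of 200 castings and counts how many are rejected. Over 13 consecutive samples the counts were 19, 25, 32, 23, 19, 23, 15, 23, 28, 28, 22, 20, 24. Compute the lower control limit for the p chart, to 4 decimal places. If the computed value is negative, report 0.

0.0479

p̄ = Σdᵢ / (k·n) = 301 / (13 × 200) = 0.11577
LCL = p̄ − 3·√(p̄(1−p̄)/n) = 0.11577 − 3 × 0.02262 = 0.04790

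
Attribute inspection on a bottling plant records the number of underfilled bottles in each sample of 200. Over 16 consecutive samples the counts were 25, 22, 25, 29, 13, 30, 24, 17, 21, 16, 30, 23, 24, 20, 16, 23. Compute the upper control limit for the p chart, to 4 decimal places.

p̄ = Σdᵢ / (k·n) = 358 / (16 × 200) = 0.11188
UCL = p̄ + 3·√(p̄(1−p̄)/n) = 0.11188 + 3 × √(0.11188×0.88813/200) = 0.11188 + 3 × 0.02229 = 0.17874

0.1787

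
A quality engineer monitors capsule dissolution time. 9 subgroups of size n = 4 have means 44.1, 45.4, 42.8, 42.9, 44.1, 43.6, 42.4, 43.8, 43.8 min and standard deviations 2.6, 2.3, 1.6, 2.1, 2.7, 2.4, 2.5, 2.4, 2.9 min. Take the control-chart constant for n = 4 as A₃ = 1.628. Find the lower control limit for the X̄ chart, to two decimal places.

39.77

X̄̄ = (44.1 + 45.4 + 42.8 + 42.9 + 44.1 + 43.6 + 42.4 + 43.8 + 43.8) / 9 = 43.6556
s̄ = (2.6 + 2.3 + 1.6 + 2.1 + 2.7 + 2.4 + 2.5 + 2.4 + 2.9) / 9 = 2.3889
LCL = X̄̄ − A₃·s̄ = 43.6556 − 1.628 × 2.3889 = 39.7664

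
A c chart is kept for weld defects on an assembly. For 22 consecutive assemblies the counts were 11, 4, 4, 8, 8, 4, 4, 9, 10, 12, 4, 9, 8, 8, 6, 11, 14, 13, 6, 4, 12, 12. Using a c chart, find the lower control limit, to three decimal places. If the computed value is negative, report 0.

0.000

c̄ = (11 + 4 + 4 + 8 + 8 + 4 + 4 + 9 + 10 + 12 + 4 + 9 + 8 + 8 + 6 + 11 + 14 + 13 + 6 + 4 + 12 + 12) / 22 = 181 / 22 = 8.2273
LCL = c̄ − 3√c̄ = 8.2273 − 3 × 2.8683 = -0.3777 → 0 (cannot be negative)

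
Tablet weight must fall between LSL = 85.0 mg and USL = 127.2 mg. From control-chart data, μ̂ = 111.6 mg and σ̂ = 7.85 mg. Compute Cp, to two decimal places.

Cp = (USL − LSL) / (6σ̂) = (127.2 − 85.0) / (6 × 7.85) = 42.2000 / 47.1000 = 0.8960

0.90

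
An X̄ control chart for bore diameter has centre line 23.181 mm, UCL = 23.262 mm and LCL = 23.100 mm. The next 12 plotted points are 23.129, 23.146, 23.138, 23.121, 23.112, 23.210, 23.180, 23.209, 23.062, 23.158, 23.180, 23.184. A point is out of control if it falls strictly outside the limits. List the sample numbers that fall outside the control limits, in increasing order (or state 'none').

9

Compare each point to [23.100, 23.262]: sample 9 = 23.062 < LCL.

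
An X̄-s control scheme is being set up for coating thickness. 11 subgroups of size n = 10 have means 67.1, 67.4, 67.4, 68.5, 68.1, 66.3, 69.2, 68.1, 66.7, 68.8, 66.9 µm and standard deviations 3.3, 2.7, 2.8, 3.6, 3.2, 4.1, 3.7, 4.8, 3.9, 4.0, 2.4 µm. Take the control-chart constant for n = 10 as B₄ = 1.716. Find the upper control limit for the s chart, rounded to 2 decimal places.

6.01

s̄ = (3.3 + 2.7 + 2.8 + 3.6 + 3.2 + 4.1 + 3.7 + 4.8 + 3.9 + 4.0 + 2.4) / 11 = 3.5000
UCL_s = B₄·s̄ = 1.716 × 3.5000 = 6.0060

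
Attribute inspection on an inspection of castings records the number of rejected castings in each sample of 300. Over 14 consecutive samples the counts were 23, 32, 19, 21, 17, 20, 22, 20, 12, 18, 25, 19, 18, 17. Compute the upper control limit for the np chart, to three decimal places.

33.240

p̄ = Σdᵢ / (k·n) = 283 / (14 × 300) = 0.06738
UCL = np̄ + 3·√(np̄(1−p̄)) = 20.2143 + 3 × √(20.2143×0.93262) = 20.2143 + 3 × 4.3419 = 33.2400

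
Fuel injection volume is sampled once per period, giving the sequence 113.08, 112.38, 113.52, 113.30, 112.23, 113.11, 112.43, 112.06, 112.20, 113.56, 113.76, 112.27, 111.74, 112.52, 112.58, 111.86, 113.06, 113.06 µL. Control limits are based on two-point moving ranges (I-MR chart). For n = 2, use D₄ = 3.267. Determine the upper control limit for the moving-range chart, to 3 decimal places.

2.218

Moving ranges: 0.70, 1.14, 0.22, 1.07, 0.88, 0.68, 0.37, 0.14, 1.36, 0.20, 1.49, 0.53, 0.78, 0.06, 0.72, 1.20, 0.00; M̄R̄ = 11.5400 / 17 = 0.6788
UCL_MR = D₄·M̄R̄ = 3.267 × 0.6788 = 2.2177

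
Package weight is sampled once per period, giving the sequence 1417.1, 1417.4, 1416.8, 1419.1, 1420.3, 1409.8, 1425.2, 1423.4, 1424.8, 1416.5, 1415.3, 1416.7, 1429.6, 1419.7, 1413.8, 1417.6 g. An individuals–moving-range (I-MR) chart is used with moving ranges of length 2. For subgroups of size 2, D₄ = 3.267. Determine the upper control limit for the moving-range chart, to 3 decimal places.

Moving ranges: 0.3, 0.6, 2.3, 1.2, 10.5, 15.4, 1.8, 1.4, 8.3, 1.2, 1.4, 12.9, 9.9, 5.9, 3.8; M̄R̄ = 76.9000 / 15 = 5.1267
UCL_MR = D₄·M̄R̄ = 3.267 × 5.1267 = 16.7488

16.749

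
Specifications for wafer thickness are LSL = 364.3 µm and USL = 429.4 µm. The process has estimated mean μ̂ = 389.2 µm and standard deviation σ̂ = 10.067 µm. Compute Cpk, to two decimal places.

0.82

Cpu = (USL − μ̂) / (3σ̂) = (429.4 − 389.2) / (3 × 10.067) = 1.3311; Cpl = (μ̂ − LSL) / (3σ̂) = (389.2 − 364.3) / (3 × 10.067) = 0.8245; Cpk = min(Cpu, Cpl) = 0.8245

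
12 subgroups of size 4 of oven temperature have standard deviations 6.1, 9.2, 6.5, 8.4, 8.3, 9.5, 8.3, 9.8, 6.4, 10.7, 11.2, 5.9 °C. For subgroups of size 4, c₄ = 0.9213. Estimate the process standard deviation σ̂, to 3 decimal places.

s̄ = (6.1 + 9.2 + 6.5 + 8.4 + 8.3 + 9.5 + 8.3 + 9.8 + 6.4 + 10.7 + 11.2 + 5.9) / 12 = 8.3583
σ̂ = s̄ / c₄ = 8.3583 / 0.9213 = 9.0723

9.072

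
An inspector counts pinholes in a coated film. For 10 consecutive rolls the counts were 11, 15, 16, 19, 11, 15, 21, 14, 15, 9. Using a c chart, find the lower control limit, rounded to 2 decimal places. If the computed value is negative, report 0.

3.14

c̄ = (11 + 15 + 16 + 19 + 11 + 15 + 21 + 14 + 15 + 9) / 10 = 146 / 10 = 14.6000
LCL = c̄ − 3√c̄ = 14.6000 − 3 × 3.8210 = 3.1370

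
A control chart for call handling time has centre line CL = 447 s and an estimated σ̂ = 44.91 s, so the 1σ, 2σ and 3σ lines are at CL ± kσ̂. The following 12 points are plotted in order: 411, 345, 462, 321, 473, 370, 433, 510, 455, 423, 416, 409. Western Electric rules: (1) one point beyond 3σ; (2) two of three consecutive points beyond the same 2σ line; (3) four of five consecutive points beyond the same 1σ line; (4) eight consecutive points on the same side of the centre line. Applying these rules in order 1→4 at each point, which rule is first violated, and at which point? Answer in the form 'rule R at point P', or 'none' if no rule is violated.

rule 2 at point 4

Zone of each point (C = within 1σ̂, B = 1σ̂–2σ̂, A = 2σ̂–3σ̂, * = beyond 3σ̂; sign = side of CL): 1:-C, 2:-A, 3:+C, 4:-A, 5:+C, 6:-B, 7:-C, 8:+B, 9:+C, 10:-C, 11:-C, 12:-C
Rule 2 (two of three consecutive points beyond the same 2σ limit) is satisfied at point 4.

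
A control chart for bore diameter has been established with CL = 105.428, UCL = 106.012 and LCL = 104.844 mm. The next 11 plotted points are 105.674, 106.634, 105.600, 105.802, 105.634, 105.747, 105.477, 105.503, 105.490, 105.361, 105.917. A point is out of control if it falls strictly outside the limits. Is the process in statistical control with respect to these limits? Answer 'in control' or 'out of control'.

Compare each point to [104.844, 106.012]: sample 2 = 106.634 > UCL.

out of control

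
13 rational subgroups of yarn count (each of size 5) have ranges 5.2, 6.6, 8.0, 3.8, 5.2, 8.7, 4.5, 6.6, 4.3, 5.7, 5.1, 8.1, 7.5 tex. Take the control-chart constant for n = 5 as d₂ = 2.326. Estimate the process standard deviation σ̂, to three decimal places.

2.623

R̄ = (5.2 + 6.6 + 8.0 + 3.8 + 5.2 + 8.7 + 4.5 + 6.6 + 4.3 + 5.7 + 5.1 + 8.1 + 7.5) / 13 = 6.1000
σ̂ = R̄ / d₂ = 6.1000 / 2.326 = 2.6225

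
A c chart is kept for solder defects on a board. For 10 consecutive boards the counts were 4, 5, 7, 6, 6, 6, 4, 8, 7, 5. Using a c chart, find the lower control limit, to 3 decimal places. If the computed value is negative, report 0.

0.000

c̄ = (4 + 5 + 7 + 6 + 6 + 6 + 4 + 8 + 7 + 5) / 10 = 58 / 10 = 5.8000
LCL = c̄ − 3√c̄ = 5.8000 − 3 × 2.4083 = -1.4250 → 0 (cannot be negative)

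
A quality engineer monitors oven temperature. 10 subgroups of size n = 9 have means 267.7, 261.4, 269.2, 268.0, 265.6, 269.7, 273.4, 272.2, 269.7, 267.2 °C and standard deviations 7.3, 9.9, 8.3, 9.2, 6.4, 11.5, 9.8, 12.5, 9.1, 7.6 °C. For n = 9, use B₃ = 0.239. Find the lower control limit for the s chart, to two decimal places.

2.19

s̄ = (7.3 + 9.9 + 8.3 + 9.2 + 6.4 + 11.5 + 9.8 + 12.5 + 9.1 + 7.6) / 10 = 9.1600
LCL_s = B₃·s̄ = 0.239 × 9.1600 = 2.1892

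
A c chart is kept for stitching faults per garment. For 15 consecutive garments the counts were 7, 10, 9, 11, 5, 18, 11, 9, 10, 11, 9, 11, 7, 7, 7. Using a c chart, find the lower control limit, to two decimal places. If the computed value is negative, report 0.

c̄ = (7 + 10 + 9 + 11 + 5 + 18 + 11 + 9 + 10 + 11 + 9 + 11 + 7 + 7 + 7) / 15 = 142 / 15 = 9.4667
LCL = c̄ − 3√c̄ = 9.4667 − 3 × 3.0768 = 0.2363

0.24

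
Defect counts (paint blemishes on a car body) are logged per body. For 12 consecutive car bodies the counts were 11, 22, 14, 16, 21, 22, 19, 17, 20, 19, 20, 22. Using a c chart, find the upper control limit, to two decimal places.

c̄ = (11 + 22 + 14 + 16 + 21 + 22 + 19 + 17 + 20 + 19 + 20 + 22) / 12 = 223 / 12 = 18.5833
UCL = c̄ + 3√c̄ = 18.5833 + 3 × √18.5833 = 18.5833 + 3 × 4.3108 = 31.5159

31.52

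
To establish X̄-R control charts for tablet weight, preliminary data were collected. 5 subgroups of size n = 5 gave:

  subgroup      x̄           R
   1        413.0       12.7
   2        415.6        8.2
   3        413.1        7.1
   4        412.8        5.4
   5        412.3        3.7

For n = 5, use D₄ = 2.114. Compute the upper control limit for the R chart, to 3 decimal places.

15.686

R̄ = (12.7 + 8.2 + 7.1 + 5.4 + 3.7) / 5 = 37.1000 / 5 = 7.4200
UCL_R = D₄·R̄ = 2.114 × 7.4200 = 15.6859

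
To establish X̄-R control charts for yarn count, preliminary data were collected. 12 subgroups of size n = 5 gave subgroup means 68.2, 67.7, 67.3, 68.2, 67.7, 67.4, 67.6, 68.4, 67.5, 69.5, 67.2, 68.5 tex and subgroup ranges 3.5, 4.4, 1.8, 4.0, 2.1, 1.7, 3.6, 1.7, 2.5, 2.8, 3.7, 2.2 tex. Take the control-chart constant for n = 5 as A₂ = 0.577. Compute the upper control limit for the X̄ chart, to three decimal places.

X̄̄ = (68.2 + 67.7 + 67.3 + 68.2 + 67.7 + 67.4 + 67.6 + 68.4 + 67.5 + 69.5 + 67.2 + 68.5) / 12 = 815.2000 / 12 = 67.9333
R̄ = (3.5 + 4.4 + 1.8 + 4.0 + 2.1 + 1.7 + 3.6 + 1.7 + 2.5 + 2.8 + 3.7 + 2.2) / 12 = 34.0000 / 12 = 2.8333
UCL = X̄̄ + A₂·R̄ = 67.9333 + 0.577 × 2.8333 = 69.5682

69.568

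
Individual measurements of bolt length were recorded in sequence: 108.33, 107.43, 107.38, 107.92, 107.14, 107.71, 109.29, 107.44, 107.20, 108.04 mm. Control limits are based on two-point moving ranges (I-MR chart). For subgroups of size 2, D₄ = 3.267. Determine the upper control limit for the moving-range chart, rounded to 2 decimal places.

2.67

Moving ranges: 0.90, 0.05, 0.54, 0.78, 0.57, 1.58, 1.85, 0.24, 0.84; M̄R̄ = 7.3500 / 9 = 0.8167
UCL_MR = D₄·M̄R̄ = 3.267 × 0.8167 = 2.6681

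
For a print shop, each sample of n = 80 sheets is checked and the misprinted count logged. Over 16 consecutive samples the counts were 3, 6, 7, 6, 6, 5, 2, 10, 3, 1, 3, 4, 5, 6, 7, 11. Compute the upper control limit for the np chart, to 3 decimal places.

p̄ = Σdᵢ / (k·n) = 85 / (16 × 80) = 0.06641
UCL = np̄ + 3·√(np̄(1−p̄)) = 5.3125 + 3 × √(5.3125×0.93359) = 5.3125 + 3 × 2.2270 = 11.9936

11.994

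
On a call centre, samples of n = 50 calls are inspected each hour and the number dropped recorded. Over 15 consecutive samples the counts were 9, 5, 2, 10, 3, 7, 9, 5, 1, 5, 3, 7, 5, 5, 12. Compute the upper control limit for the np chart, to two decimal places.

12.69

p̄ = Σdᵢ / (k·n) = 88 / (15 × 50) = 0.11733
UCL = np̄ + 3·√(np̄(1−p̄)) = 5.8667 + 3 × √(5.8667×0.88267) = 5.8667 + 3 × 2.2756 = 12.6934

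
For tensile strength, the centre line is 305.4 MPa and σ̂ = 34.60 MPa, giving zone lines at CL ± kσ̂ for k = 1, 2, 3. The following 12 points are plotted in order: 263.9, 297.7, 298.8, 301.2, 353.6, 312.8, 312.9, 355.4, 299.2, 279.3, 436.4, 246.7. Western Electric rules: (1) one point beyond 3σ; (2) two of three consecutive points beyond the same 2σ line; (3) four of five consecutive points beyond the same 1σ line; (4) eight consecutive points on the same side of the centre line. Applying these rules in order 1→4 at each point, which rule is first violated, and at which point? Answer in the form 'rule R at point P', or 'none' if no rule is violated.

rule 1 at point 11

Zone of each point (C = within 1σ̂, B = 1σ̂–2σ̂, A = 2σ̂–3σ̂, * = beyond 3σ̂; sign = side of CL): 1:-B, 2:-C, 3:-C, 4:-C, 5:+B, 6:+C, 7:+C, 8:+B, 9:-C, 10:-C, 11:+*, 12:-B
Rule 1 (one point beyond the 3σ limits) is satisfied at point 11.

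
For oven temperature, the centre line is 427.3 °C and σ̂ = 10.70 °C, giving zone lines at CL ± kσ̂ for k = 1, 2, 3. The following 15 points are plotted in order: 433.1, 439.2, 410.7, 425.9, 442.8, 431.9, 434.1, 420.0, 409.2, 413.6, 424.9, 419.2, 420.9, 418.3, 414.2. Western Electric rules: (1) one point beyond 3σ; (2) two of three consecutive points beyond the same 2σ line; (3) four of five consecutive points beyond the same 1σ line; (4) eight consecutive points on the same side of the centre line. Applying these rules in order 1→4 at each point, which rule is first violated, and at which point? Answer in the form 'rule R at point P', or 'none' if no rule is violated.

rule 4 at point 15

Zone of each point (C = within 1σ̂, B = 1σ̂–2σ̂, A = 2σ̂–3σ̂, * = beyond 3σ̂; sign = side of CL): 1:+C, 2:+B, 3:-B, 4:-C, 5:+B, 6:+C, 7:+C, 8:-C, 9:-B, 10:-B, 11:-C, 12:-C, 13:-C, 14:-C, 15:-B
Rule 4 (eight consecutive points on the same side of the centre line) is satisfied at point 15.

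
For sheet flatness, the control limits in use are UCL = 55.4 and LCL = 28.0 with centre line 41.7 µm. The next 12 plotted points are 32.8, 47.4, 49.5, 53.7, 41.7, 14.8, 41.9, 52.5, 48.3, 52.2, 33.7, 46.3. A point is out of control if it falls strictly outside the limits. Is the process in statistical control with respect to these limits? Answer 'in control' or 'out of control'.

out of control

Compare each point to [28.0, 55.4]: sample 6 = 14.8 < LCL.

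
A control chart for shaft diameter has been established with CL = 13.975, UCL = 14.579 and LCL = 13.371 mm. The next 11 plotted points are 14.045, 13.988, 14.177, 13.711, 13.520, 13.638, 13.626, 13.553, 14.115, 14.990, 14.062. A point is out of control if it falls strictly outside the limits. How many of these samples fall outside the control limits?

Compare each point to [13.371, 14.579]: sample 10 = 14.990 > UCL.

1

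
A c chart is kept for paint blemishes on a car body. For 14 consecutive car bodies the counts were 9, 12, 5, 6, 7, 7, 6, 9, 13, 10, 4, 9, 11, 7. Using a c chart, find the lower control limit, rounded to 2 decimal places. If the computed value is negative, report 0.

0.00

c̄ = (9 + 12 + 5 + 6 + 7 + 7 + 6 + 9 + 13 + 10 + 4 + 9 + 11 + 7) / 14 = 115 / 14 = 8.2143
LCL = c̄ − 3√c̄ = 8.2143 − 3 × 2.8661 = -0.3839 → 0 (cannot be negative)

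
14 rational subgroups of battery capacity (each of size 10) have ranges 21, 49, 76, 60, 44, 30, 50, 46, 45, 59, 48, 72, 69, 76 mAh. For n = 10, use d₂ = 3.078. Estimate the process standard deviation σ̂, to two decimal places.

17.29

R̄ = (21 + 49 + 76 + 60 + 44 + 30 + 50 + 46 + 45 + 59 + 48 + 72 + 69 + 76) / 14 = 53.2143
σ̂ = R̄ / d₂ = 53.2143 / 3.078 = 17.2886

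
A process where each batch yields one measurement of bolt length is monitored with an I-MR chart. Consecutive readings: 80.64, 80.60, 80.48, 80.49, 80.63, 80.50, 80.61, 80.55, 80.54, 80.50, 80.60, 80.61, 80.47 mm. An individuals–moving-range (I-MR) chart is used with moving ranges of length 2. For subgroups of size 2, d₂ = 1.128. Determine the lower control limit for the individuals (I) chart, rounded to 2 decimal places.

X̄ = (80.64 + 80.60 + 80.48 + 80.49 + 80.63 + 80.50 + 80.61 + 80.55 + 80.54 + 80.50 + 80.60 + 80.61 + 80.47) / 13 = 80.5554
Moving ranges: 0.04, 0.12, 0.01, 0.14, 0.13, 0.11, 0.06, 0.01, 0.04, 0.10, 0.01, 0.14; M̄R̄ = 0.9100 / 12 = 0.0758
LCL = X̄ − 3·M̄R̄/d₂ = 80.5554 − 3 × 0.0758 / 1.128 = 80.3537

80.35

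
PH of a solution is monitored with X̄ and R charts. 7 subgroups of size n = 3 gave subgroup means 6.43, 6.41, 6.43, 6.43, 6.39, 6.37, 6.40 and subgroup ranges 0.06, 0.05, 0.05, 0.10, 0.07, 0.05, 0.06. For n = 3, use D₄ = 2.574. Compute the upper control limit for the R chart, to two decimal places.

0.16

R̄ = (0.06 + 0.05 + 0.05 + 0.10 + 0.07 + 0.05 + 0.06) / 7 = 0.4400 / 7 = 0.0629
UCL_R = D₄·R̄ = 2.574 × 0.0629 = 0.1618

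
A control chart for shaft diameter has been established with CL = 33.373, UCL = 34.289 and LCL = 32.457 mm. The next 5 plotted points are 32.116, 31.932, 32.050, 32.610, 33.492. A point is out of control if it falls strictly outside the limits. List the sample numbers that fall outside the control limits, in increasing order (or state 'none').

1, 2, 3

Compare each point to [32.457, 34.289]: sample 1 = 32.116 < LCL; sample 2 = 31.932 < LCL; sample 3 = 32.050 < LCL.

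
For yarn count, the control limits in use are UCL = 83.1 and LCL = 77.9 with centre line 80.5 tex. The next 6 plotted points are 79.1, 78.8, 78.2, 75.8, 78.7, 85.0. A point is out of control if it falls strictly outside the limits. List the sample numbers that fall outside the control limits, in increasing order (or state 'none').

4, 6

Compare each point to [77.9, 83.1]: sample 4 = 75.8 < LCL; sample 6 = 85.0 > UCL.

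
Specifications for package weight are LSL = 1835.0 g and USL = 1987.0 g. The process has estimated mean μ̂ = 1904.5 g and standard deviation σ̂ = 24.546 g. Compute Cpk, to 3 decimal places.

0.944

Cpu = (USL − μ̂) / (3σ̂) = (1987.0 − 1904.5) / (3 × 24.546) = 1.1203; Cpl = (μ̂ − LSL) / (3σ̂) = (1904.5 − 1835.0) / (3 × 24.546) = 0.9438; Cpk = min(Cpu, Cpl) = 0.9438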